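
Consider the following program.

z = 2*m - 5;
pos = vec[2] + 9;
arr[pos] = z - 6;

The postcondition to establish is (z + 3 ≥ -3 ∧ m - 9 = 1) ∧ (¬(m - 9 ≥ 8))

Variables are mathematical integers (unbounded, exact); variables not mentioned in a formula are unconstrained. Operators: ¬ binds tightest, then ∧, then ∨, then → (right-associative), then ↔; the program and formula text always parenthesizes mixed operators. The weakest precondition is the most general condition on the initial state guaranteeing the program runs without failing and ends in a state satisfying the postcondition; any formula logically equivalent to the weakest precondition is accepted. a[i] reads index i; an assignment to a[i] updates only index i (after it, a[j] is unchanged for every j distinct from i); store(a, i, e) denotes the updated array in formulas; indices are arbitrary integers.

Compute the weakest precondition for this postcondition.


Working backward. After the program, the postcondition (z + 3 ≥ -3 ∧ m - 9 = 1) ∧ (¬(m - 9 ≥ 8)) must hold; in canonical form it is z ≥ -6 ∧ m = 10 ∧ (¬(m ≥ 17)).
Before arr[pos] := z - 6: z ≥ -6 ∧ m = 10 ∧ (¬(m ≥ 17))
Before pos := vec[2] + 9: z ≥ -6 ∧ m = 10 ∧ (¬(m ≥ 17))
Before z := 2*m - 5: 2*m ≥ -1 ∧ m = 10 ∧ (¬(m ≥ 17))
Answer: WP = 2*m ≥ -1 ∧ m = 10 ∧ (¬(m ≥ 17))


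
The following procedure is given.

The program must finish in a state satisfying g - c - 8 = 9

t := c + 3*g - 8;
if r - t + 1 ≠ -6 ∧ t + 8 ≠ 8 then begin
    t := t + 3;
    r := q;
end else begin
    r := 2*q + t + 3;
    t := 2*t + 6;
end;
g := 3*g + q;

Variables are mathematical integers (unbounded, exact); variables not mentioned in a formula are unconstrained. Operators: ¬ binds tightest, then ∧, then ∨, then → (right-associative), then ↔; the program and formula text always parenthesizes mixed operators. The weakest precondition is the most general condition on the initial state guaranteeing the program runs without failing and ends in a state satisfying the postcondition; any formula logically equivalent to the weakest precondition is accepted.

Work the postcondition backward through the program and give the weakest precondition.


Working backward. After the program, the postcondition g - c - 8 = 9 must hold; in canonical form it is g = c + 17.
Before g := 3*g + q: 3*g + q = c + 17
Then branch requires 3*g + q = c + 17; else branch requires 3*g + q = c + 17.
Before the if: ((r ≠ t - 7 ∧ t ≠ 0) → 3*g + q = c + 17) ∧ ((¬(r ≠ t - 7 ∧ t ≠ 0)) → 3*g + q = c + 17)
Before t := c + 3*g - 8: ((r ≠ c + 3*g - 15 ∧ c + 3*g ≠ 8) → 3*g + q = c + 17) ∧ ((¬(r ≠ c + 3*g - 15 ∧ c + 3*g ≠ 8)) → 3*g + q = c + 17)
Answer: WP = ((r ≠ c + 3*g - 15 ∧ c + 3*g ≠ 8) → 3*g + q = c + 17) ∧ ((¬(r ≠ c + 3*g - 15 ∧ c + 3*g ≠ 8)) → 3*g + q = c + 17)


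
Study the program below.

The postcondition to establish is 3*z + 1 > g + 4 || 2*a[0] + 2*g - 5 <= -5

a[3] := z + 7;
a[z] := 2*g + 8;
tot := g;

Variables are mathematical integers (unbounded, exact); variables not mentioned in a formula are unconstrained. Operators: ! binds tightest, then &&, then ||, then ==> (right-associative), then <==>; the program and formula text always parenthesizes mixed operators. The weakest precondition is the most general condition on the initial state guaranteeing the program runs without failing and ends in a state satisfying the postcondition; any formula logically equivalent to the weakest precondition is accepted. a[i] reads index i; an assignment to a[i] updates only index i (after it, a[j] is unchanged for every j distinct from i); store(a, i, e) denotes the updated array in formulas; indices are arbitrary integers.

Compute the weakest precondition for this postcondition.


Working backward. After the program, the postcondition 3*z + 1 > g + 4 || 2*a[0] + 2*g - 5 <= -5 must hold; in canonical form it is 3*z > g + 3 || 2*a[0] + 2*g <= 0.
Before tot := g: 3*z > g + 3 || 2*a[0] + 2*g <= 0
Before a[z] := 2*g + 8: 3*z > g + 3 || 2*store(a, z, 2*g + 8)[0] + 2*g <= 0
Before a[3] := z + 7: 3*z > g + 3 || 2*store(store(a, 3, z + 7), z, 2*g + 8)[0] + 2*g <= 0
Answer: WP = 3*z > g + 3 || 2*store(store(a, 3, z + 7), z, 2*g + 8)[0] + 2*g <= 0


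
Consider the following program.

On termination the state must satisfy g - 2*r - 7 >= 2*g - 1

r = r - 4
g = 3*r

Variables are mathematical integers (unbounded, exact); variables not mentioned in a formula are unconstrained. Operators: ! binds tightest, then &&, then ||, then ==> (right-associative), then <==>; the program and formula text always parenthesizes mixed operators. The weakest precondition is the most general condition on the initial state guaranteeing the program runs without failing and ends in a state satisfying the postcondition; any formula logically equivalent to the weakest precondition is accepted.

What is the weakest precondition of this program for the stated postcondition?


Working backward. After the program, the postcondition g - 2*r - 7 >= 2*g - 1 must hold; in canonical form it is g + 2*r <= -6.
Before g := 3*r: 5*r <= -6
Before r := r - 4: 5*r <= 14
Answer: WP = 5*r <= 14


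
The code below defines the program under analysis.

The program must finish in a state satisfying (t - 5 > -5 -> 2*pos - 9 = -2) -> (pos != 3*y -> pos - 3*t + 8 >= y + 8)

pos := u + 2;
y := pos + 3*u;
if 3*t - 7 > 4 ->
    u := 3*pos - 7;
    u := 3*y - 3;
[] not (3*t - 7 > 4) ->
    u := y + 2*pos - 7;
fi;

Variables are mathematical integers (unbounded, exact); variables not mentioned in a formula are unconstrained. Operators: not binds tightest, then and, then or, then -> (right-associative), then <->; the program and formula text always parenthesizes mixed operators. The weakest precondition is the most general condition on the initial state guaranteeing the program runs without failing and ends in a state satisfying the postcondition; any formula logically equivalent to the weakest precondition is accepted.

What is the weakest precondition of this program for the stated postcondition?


Working backward. After the program, the postcondition (t - 5 > -5 -> 2*pos - 9 = -2) -> (pos != 3*y -> pos - 3*t + 8 >= y + 8) must hold; in canonical form it is (t > 0 -> 2*pos = 7) -> (pos != 3*y -> pos >= 3*t + y).
Then branch requires (t > 0 -> 2*pos = 7) -> (pos != 3*y -> pos >= 3*t + y); else branch requires (t > 0 -> 2*pos = 7) -> (pos != 3*y -> pos >= 3*t + y).
Before the if: (3*t > 11 -> ((t > 0 -> 2*pos = 7) -> (pos != 3*y -> pos >= 3*t + y))) and ((not (3*t > 11)) -> ((t > 0 -> 2*pos = 7) -> (pos != 3*y -> pos >= 3*t + y)))
Before y := pos + 3*u: (3*t > 11 -> ((t > 0 -> 2*pos = 7) -> (2*pos + 9*u != 0 -> 3*t + 3*u <= 0))) and ((not (3*t > 11)) -> ((t > 0 -> 2*pos = 7) -> (2*pos + 9*u != 0 -> 3*t + 3*u <= 0)))
Before pos := u + 2: (3*t > 11 -> ((t > 0 -> 2*u = 3) -> (11*u != -4 -> 3*t + 3*u <= 0))) and ((not (3*t > 11)) -> ((t > 0 -> 2*u = 3) -> (11*u != -4 -> 3*t + 3*u <= 0)))
Answer: WP = (3*t > 11 -> ((t > 0 -> 2*u = 3) -> (11*u != -4 -> 3*t + 3*u <= 0))) and ((not (3*t > 11)) -> ((t > 0 -> 2*u = 3) -> (11*u != -4 -> 3*t + 3*u <= 0)))


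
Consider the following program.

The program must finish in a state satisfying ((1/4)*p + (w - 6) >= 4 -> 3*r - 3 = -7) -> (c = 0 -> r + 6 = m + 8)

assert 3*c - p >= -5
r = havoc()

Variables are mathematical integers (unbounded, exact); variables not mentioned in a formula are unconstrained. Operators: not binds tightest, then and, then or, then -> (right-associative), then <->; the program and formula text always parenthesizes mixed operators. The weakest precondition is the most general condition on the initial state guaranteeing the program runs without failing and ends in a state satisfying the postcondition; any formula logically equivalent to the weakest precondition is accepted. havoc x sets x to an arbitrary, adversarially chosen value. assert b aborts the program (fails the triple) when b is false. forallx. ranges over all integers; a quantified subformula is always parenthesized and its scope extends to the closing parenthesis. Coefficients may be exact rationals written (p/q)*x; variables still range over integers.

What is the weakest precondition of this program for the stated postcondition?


Working backward. After the program, the postcondition ((1/4)*p + (w - 6) >= 4 -> 3*r - 3 = -7) -> (c = 0 -> r + 6 = m + 8) must hold; in canonical form it is ((1/4)*p + w >= 10 -> 3*r = -4) -> (c = 0 -> r = m + 2).
Before havoc r: forall r_1. (((1/4)*p + w >= 10 -> 3*r_1 = -4) -> (c = 0 -> r_1 = m + 2))
Before assert 3*c - p >= -5: 3*c >= p - 5 and (forall r_1. (((1/4)*p + w >= 10 -> 3*r_1 = -4) -> (c = 0 -> r_1 = m + 2)))
Answer: WP = 3*c >= p - 5 and (forall r_1. (((1/4)*p + w >= 10 -> 3*r_1 = -4) -> (c = 0 -> r_1 = m + 2)))


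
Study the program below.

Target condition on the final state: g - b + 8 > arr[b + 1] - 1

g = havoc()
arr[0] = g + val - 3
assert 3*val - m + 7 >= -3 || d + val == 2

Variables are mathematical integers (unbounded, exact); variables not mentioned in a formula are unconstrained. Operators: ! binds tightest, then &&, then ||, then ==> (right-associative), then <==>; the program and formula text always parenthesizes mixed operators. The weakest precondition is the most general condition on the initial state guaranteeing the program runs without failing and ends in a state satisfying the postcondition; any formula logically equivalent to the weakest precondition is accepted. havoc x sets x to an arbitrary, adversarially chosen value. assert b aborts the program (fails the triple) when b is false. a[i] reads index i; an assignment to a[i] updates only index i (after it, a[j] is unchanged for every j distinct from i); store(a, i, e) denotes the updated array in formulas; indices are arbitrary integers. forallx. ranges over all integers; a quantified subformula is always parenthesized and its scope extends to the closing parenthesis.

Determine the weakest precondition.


Working backward. After the program, the postcondition g - b + 8 > arr[b + 1] - 1 must hold; in canonical form it is g > arr[b + 1] + b - 9.
Before assert 3*val - m + 7 >= -3 || d + val == 2: (3*val >= m - 10 || d + val == 2) && g > arr[b + 1] + b - 9
Before arr[0] := g + val - 3: (3*val >= m - 10 || d + val == 2) && g > store(arr, 0, g + val - 3)[b + 1] + b - 9
Before havoc g: forall g_1. ((3*val >= m - 10 || d + val == 2) && g_1 > store(arr, 0, g_1 + val - 3)[b + 1] + b - 9)
Answer: WP = forall g_1. ((3*val >= m - 10 || d + val == 2) && g_1 > store(arr, 0, g_1 + val - 3)[b + 1] + b - 9)


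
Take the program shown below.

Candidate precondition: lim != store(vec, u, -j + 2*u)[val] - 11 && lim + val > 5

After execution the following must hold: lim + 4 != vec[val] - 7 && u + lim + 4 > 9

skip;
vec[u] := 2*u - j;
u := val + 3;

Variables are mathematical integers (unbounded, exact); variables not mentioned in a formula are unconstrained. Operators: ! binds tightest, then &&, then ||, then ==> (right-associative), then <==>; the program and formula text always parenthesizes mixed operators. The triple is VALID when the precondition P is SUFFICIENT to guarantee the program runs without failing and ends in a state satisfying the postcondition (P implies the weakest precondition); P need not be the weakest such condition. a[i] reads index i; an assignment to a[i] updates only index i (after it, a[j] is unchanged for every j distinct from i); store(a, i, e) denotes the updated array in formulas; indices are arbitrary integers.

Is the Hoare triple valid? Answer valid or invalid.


Working backward. After the program, the postcondition lim + 4 != vec[val] - 7 && u + lim + 4 > 9 must hold; in canonical form it is lim != vec[val] - 11 && lim + u > 5.
Before u := val + 3: lim != vec[val] - 11 && lim + val > 2
Before vec[u] := 2*u - j: lim != store(vec, u, -j + 2*u)[val] - 11 && lim + val > 2
Before skip: lim != store(vec, u, -j + 2*u)[val] - 11 && lim + val > 2
The weakest precondition is lim != store(vec, u, -j + 2*u)[val] - 11 && lim + val > 2.
Check whether lim != store(vec, u, -j + 2*u)[val] - 11 && lim + val > 5 implies it.
Every state satisfying the precondition satisfies the weakest precondition: the implication holds.
Answer: valid


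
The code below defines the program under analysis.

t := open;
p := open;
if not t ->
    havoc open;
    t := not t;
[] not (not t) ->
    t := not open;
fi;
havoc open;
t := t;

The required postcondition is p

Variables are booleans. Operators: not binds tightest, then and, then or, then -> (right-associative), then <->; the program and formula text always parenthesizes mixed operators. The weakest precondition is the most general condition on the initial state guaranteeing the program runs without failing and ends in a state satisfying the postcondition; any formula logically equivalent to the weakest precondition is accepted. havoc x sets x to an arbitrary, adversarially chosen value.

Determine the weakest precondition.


Working backward. After the program, p must hold.
Before t := t: p
Before havoc open: p
Then branch requires p; else branch requires p.
Before the if: ((not t) -> p) and (t -> p)
Before p := open: ((not t) -> open) and (t -> open)
Before t := open: (not open) -> open
Answer: WP = (not open) -> open


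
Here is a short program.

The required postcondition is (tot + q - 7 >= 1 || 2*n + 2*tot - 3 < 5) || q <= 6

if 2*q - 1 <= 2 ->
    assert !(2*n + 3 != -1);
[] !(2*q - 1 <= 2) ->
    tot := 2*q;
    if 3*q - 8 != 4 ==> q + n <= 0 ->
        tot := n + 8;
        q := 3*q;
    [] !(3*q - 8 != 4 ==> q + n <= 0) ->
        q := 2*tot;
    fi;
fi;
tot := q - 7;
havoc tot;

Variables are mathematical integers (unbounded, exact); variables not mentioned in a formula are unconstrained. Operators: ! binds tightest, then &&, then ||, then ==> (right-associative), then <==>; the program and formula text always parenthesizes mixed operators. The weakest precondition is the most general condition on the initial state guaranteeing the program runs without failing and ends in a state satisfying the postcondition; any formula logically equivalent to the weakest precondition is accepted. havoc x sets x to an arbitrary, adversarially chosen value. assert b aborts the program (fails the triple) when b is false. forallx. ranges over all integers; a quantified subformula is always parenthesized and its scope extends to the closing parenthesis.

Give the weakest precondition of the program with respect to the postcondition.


Working backward. After the program, the postcondition (tot + q - 7 >= 1 || 2*n + 2*tot - 3 < 5) || q <= 6 must hold; in canonical form it is q + tot >= 8 || 2*n + 2*tot < 8 || q <= 6.
Before havoc tot: forall tot_1. (q + tot_1 >= 8 || 2*n + 2*tot_1 < 8 || q <= 6)
Before tot := q - 7: forall tot_1. (q + tot_1 >= 8 || 2*n + 2*tot_1 < 8 || q <= 6)
Then branch requires (!(2*n != -4)) && (forall tot_1. (q + tot_1 >= 8 || 2*n + 2*tot_1 < 8 || q <= 6)); else branch requires ((3*q != 12 ==> n + q <= 0) ==> (forall tot_1. (3*q + tot_1 >= 8 || 2*n + 2*tot_1 < 8 || 3*q <= 6))) && ((!(3*q != 12 ==> n + q <= 0)) ==> (forall tot_1. (4*q + tot_1 >= 8 || 2*n + 2*tot_1 < 8 || 4*q <= 6))).
Before the if: (2*q <= 3 ==> ((!(2*n != -4)) && (forall tot_1. (q + tot_1 >= 8 || 2*n + 2*tot_1 < 8 || q <= 6)))) && ((!(2*q <= 3)) ==> (((3*q != 12 ==> n + q <= 0) ==> (forall tot_1. (3*q + tot_1 >= 8 || 2*n + 2*tot_1 < 8 || 3*q <= 6))) && ((!(3*q != 12 ==> n + q <= 0)) ==> (forall tot_1. (4*q + tot_1 >= 8 || 2*n + 2*tot_1 < 8 || 4*q <= 6)))))
Answer: WP = (2*q <= 3 ==> ((!(2*n != -4)) && (forall tot_1. (q + tot_1 >= 8 || 2*n + 2*tot_1 < 8 || q <= 6)))) && ((!(2*q <= 3)) ==> (((3*q != 12 ==> n + q <= 0) ==> (forall tot_1. (3*q + tot_1 >= 8 || 2*n + 2*tot_1 < 8 || 3*q <= 6))) && ((!(3*q != 12 ==> n + q <= 0)) ==> (forall tot_1. (4*q + tot_1 >= 8 || 2*n + 2*tot_1 < 8 || 4*q <= 6)))))


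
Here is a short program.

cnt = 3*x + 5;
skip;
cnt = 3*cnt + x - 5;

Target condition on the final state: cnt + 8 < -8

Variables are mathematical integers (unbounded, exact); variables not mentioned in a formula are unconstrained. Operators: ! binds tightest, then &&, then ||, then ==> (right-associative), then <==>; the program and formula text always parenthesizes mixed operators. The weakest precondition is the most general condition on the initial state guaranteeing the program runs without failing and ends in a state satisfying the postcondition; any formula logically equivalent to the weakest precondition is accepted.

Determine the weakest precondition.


Working backward. After the program, the postcondition cnt + 8 < -8 must hold; in canonical form it is cnt < -16.
Before cnt := 3*cnt + x - 5: 3*cnt + x < -11
Before skip: 3*cnt + x < -11
Before cnt := 3*x + 5: 10*x < -26
Answer: WP = 10*x < -26


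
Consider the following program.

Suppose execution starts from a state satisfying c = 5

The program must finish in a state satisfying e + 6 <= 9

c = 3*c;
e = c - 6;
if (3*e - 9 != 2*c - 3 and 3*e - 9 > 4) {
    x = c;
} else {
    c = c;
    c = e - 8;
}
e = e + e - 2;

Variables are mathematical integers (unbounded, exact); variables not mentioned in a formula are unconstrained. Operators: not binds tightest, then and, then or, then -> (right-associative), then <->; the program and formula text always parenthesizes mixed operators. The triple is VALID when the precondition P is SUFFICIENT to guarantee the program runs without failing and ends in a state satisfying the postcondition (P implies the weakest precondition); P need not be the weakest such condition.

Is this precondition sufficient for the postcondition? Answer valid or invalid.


Working backward. After the program, the postcondition e + 6 <= 9 must hold; in canonical form it is e <= 3.
Before e := e + e - 2: 2*e <= 5
Then branch requires 2*e <= 5; else branch requires 2*e <= 5.
Before the if: ((3*e != 2*c + 6 and 3*e > 13) -> 2*e <= 5) and ((not (3*e != 2*c + 6 and 3*e > 13)) -> 2*e <= 5)
Before e := c - 6: ((c != 24 and 3*c > 31) -> 2*c <= 17) and ((not (c != 24 and 3*c > 31)) -> 2*c <= 17)
Before c := 3*c: ((3*c != 24 and 9*c > 31) -> 6*c <= 17) and ((not (3*c != 24 and 9*c > 31)) -> 6*c <= 17)
The weakest precondition is ((3*c != 24 and 9*c > 31) -> 6*c <= 17) and ((not (3*c != 24 and 9*c > 31)) -> 6*c <= 17).
Check whether c = 5 implies it.
Countermodel: at the initial state c = 5, the precondition holds but the weakest precondition fails.
Answer: invalid


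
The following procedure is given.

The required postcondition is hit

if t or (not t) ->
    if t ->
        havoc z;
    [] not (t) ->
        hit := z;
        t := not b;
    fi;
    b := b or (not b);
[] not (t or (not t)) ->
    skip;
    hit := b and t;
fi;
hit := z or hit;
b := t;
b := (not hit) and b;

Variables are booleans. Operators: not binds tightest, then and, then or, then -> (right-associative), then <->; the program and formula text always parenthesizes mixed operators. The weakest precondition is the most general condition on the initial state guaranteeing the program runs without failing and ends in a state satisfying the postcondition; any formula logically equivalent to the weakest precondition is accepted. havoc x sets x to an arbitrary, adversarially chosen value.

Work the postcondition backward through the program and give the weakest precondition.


Working backward. After the program, hit must hold.
Before b := (not hit) and b: hit
Before b := t: hit
Before hit := z or hit: z or hit
Then branch requires (t -> hit) and ((not t) -> z); else branch requires z or (b and t).
Before the if: (t -> hit) and ((not t) -> z)
Answer: WP = (t -> hit) and ((not t) -> z)


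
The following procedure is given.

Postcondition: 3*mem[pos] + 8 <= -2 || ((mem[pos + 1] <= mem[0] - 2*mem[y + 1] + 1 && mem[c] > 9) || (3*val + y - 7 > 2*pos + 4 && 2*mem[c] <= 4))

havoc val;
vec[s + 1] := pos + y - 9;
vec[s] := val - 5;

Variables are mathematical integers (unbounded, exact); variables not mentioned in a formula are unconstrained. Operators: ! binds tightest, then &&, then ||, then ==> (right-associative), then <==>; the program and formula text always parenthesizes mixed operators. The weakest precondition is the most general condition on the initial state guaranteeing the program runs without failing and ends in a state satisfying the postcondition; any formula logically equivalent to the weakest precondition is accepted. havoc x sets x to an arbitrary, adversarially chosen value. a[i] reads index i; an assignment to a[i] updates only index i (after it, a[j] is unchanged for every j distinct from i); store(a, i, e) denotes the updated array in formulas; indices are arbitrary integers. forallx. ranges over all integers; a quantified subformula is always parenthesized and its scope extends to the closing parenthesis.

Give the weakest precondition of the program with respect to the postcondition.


Working backward. After the program, the postcondition 3*mem[pos] + 8 <= -2 || ((mem[pos + 1] <= mem[0] - 2*mem[y + 1] + 1 && mem[c] > 9) || (3*val + y - 7 > 2*pos + 4 && 2*mem[c] <= 4)) must hold; in canonical form it is 3*mem[pos] <= -10 || (mem[pos + 1] + 2*mem[y + 1] <= mem[0] + 1 && mem[c] > 9) || (3*val + y > 2*pos + 11 && 2*mem[c] <= 4).
Before vec[s] := val - 5: 3*mem[pos] <= -10 || (mem[pos + 1] + 2*mem[y + 1] <= mem[0] + 1 && mem[c] > 9) || (3*val + y > 2*pos + 11 && 2*mem[c] <= 4)
Before vec[s + 1] := pos + y - 9: 3*mem[pos] <= -10 || (mem[pos + 1] + 2*mem[y + 1] <= mem[0] + 1 && mem[c] > 9) || (3*val + y > 2*pos + 11 && 2*mem[c] <= 4)
Before havoc val: forall val_1. (3*mem[pos] <= -10 || (mem[pos + 1] + 2*mem[y + 1] <= mem[0] + 1 && mem[c] > 9) || (3*val_1 + y > 2*pos + 11 && 2*mem[c] <= 4))
Answer: WP = forall val_1. (3*mem[pos] <= -10 || (mem[pos + 1] + 2*mem[y + 1] <= mem[0] + 1 && mem[c] > 9) || (3*val_1 + y > 2*pos + 11 && 2*mem[c] <= 4))


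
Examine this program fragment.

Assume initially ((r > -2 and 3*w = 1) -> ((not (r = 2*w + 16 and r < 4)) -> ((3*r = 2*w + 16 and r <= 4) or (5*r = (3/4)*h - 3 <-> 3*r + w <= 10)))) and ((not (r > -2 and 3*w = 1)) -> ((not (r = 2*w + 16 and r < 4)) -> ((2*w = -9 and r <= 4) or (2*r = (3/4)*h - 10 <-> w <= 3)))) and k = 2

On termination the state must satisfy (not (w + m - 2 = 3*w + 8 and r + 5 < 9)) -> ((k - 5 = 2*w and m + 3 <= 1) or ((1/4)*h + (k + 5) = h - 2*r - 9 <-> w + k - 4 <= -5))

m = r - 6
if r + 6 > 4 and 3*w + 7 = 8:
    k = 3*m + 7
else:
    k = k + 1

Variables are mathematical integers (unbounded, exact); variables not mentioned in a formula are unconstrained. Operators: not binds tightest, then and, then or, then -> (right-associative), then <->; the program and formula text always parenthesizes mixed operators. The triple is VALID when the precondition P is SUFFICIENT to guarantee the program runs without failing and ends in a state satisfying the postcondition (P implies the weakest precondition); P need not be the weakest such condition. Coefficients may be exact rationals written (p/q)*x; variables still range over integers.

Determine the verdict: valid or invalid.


Working backward. After the program, the postcondition (not (w + m - 2 = 3*w + 8 and r + 5 < 9)) -> ((k - 5 = 2*w and m + 3 <= 1) or ((1/4)*h + (k + 5) = h - 2*r - 9 <-> w + k - 4 <= -5)) must hold; in canonical form it is (not (m = 2*w + 10 and r < 4)) -> ((k = 2*w + 5 and m <= -2) or (k + 2*r = (3/4)*h - 14 <-> k + w <= -1)).
Then branch requires (not (m = 2*w + 10 and r < 4)) -> ((3*m = 2*w - 2 and m <= -2) or (3*m + 2*r = (3/4)*h - 21 <-> 3*m + w <= -8)); else branch requires (not (m = 2*w + 10 and r < 4)) -> ((k = 2*w + 4 and m <= -2) or (k + 2*r = (3/4)*h - 15 <-> k + w <= -2)).
Before the if: ((r > -2 and 3*w = 1) -> ((not (m = 2*w + 10 and r < 4)) -> ((3*m = 2*w - 2 and m <= -2) or (3*m + 2*r = (3/4)*h - 21 <-> 3*m + w <= -8)))) and ((not (r > -2 and 3*w = 1)) -> ((not (m = 2*w + 10 and r < 4)) -> ((k = 2*w + 4 and m <= -2) or (k + 2*r = (3/4)*h - 15 <-> k + w <= -2))))
Before m := r - 6: ((r > -2 and 3*w = 1) -> ((not (r = 2*w + 16 and r < 4)) -> ((3*r = 2*w + 16 and r <= 4) or (5*r = (3/4)*h - 3 <-> 3*r + w <= 10)))) and ((not (r > -2 and 3*w = 1)) -> ((not (r = 2*w + 16 and r < 4)) -> ((k = 2*w + 4 and r <= 4) or (k + 2*r = (3/4)*h - 15 <-> k + w <= -2))))
The weakest precondition is ((r > -2 and 3*w = 1) -> ((not (r = 2*w + 16 and r < 4)) -> ((3*r = 2*w + 16 and r <= 4) or (5*r = (3/4)*h - 3 <-> 3*r + w <= 10)))) and ((not (r > -2 and 3*w = 1)) -> ((not (r = 2*w + 16 and r < 4)) -> ((k = 2*w + 4 and r <= 4) or (k + 2*r = (3/4)*h - 15 <-> k + w <= -2)))).
Check whether ((r > -2 and 3*w = 1) -> ((not (r = 2*w + 16 and r < 4)) -> ((3*r = 2*w + 16 and r <= 4) or (5*r = (3/4)*h - 3 <-> 3*r + w <= 10)))) and ((not (r > -2 and 3*w = 1)) -> ((not (r = 2*w + 16 and r < 4)) -> ((2*w = -9 and r <= 4) or (2*r = (3/4)*h - 10 <-> w <= 3)))) and k = 2 implies it.
Countermodel: at the initial state h = 28, k = 2, r = 2, w = 4, the precondition holds but the weakest precondition fails.
Answer: invalid


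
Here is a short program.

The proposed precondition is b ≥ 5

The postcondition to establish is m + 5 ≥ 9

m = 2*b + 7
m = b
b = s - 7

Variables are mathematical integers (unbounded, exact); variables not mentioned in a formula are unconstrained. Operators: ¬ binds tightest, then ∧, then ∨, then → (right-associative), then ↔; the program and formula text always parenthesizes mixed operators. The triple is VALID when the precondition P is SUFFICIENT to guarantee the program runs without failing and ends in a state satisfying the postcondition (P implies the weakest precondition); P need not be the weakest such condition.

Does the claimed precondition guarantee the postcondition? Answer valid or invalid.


Working backward. After the program, the postcondition m + 5 ≥ 9 must hold; in canonical form it is m ≥ 4.
Before b := s - 7: m ≥ 4
Before m := b: b ≥ 4
Before m := 2*b + 7: b ≥ 4
The weakest precondition is b ≥ 4.
Check whether b ≥ 5 implies it.
Every state satisfying the precondition satisfies the weakest precondition: the implication holds.
Answer: valid


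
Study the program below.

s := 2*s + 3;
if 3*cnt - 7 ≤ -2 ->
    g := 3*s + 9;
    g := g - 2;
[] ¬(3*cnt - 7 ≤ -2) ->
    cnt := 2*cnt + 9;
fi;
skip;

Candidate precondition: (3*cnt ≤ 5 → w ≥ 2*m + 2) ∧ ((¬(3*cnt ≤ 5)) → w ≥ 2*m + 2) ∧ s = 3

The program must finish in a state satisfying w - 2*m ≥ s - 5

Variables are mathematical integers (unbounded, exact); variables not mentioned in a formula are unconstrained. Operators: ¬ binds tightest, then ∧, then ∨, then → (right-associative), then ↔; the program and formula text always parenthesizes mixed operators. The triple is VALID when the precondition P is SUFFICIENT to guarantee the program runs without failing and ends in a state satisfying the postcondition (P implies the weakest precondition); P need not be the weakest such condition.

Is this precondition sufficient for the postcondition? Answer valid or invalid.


Working backward. After the program, the postcondition w - 2*m ≥ s - 5 must hold; in canonical form it is w ≥ 2*m + s - 5.
Before skip: w ≥ 2*m + s - 5
Then branch requires w ≥ 2*m + s - 5; else branch requires w ≥ 2*m + s - 5.
Before the if: (3*cnt ≤ 5 → w ≥ 2*m + s - 5) ∧ ((¬(3*cnt ≤ 5)) → w ≥ 2*m + s - 5)
Before s := 2*s + 3: (3*cnt ≤ 5 → w ≥ 2*m + 2*s - 2) ∧ ((¬(3*cnt ≤ 5)) → w ≥ 2*m + 2*s - 2)
The weakest precondition is (3*cnt ≤ 5 → w ≥ 2*m + 2*s - 2) ∧ ((¬(3*cnt ≤ 5)) → w ≥ 2*m + 2*s - 2).
Check whether (3*cnt ≤ 5 → w ≥ 2*m + 2) ∧ ((¬(3*cnt ≤ 5)) → w ≥ 2*m + 2) ∧ s = 3 implies it.
Countermodel: at the initial state cnt = 2, m = -1, s = 3, w = 0, the precondition holds but the weakest precondition fails.
Answer: invalid


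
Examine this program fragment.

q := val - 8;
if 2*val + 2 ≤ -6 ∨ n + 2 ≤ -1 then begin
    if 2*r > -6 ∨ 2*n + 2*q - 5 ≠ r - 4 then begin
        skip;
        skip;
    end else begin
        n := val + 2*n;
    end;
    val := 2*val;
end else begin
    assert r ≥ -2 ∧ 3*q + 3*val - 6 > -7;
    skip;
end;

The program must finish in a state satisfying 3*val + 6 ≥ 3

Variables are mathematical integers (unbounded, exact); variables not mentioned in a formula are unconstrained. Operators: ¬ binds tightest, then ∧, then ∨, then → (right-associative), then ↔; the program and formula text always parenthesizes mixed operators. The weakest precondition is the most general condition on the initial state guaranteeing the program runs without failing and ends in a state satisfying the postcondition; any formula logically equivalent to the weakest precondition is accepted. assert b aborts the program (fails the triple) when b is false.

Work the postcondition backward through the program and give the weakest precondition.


Working backward. After the program, the postcondition 3*val + 6 ≥ 3 must hold; in canonical form it is 3*val ≥ -3.
Then branch requires ((2*r > -6 ∨ 2*n + 2*q ≠ r + 1) → 6*val ≥ -3) ∧ ((¬(2*r > -6 ∨ 2*n + 2*q ≠ r + 1)) → 6*val ≥ -3); else branch requires r ≥ -2 ∧ 3*q + 3*val > -1 ∧ 3*val ≥ -3.
Before the if: ((2*val ≤ -8 ∨ n ≤ -3) → (((2*r > -6 ∨ 2*n + 2*q ≠ r + 1) → 6*val ≥ -3) ∧ ((¬(2*r > -6 ∨ 2*n + 2*q ≠ r + 1)) → 6*val ≥ -3))) ∧ ((¬(2*val ≤ -8 ∨ n ≤ -3)) → (r ≥ -2 ∧ 3*q + 3*val > -1 ∧ 3*val ≥ -3))
Before q := val - 8: ((2*val ≤ -8 ∨ n ≤ -3) → (((2*r > -6 ∨ 2*n + 2*val ≠ r + 17) → 6*val ≥ -3) ∧ ((¬(2*r > -6 ∨ 2*n + 2*val ≠ r + 17)) → 6*val ≥ -3))) ∧ ((¬(2*val ≤ -8 ∨ n ≤ -3)) → (r ≥ -2 ∧ 6*val > 23 ∧ 3*val ≥ -3))
Answer: WP = ((2*val ≤ -8 ∨ n ≤ -3) → (((2*r > -6 ∨ 2*n + 2*val ≠ r + 17) → 6*val ≥ -3) ∧ ((¬(2*r > -6 ∨ 2*n + 2*val ≠ r + 17)) → 6*val ≥ -3))) ∧ ((¬(2*val ≤ -8 ∨ n ≤ -3)) → (r ≥ -2 ∧ 6*val > 23 ∧ 3*val ≥ -3))


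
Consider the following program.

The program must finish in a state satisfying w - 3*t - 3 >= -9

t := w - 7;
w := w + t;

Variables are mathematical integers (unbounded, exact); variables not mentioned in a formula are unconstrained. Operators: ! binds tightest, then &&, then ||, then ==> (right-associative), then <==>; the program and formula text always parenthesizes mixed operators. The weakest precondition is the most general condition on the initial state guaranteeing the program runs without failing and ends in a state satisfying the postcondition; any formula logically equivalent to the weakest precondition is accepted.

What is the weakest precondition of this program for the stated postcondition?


Working backward. After the program, the postcondition w - 3*t - 3 >= -9 must hold; in canonical form it is w >= 3*t - 6.
Before w := w + t: w >= 2*t - 6
Before t := w - 7: w <= 20
Answer: WP = w <= 20


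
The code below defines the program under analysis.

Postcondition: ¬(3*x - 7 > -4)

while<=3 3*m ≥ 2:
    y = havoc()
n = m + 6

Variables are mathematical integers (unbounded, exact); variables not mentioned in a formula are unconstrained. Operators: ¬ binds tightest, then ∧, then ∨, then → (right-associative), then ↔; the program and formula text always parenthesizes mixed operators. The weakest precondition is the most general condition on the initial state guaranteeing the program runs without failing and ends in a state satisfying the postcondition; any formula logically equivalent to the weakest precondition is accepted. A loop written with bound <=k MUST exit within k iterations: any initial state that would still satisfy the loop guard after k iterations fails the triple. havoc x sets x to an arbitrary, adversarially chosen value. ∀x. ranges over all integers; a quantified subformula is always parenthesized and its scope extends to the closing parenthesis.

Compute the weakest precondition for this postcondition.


Working backward. After the program, the postcondition ¬(3*x - 7 > -4) must hold; in canonical form it is ¬(3*x > 3).
Before n := m + 6: ¬(3*x > 3)
Before the loop (bound <=3), unroll the exhaustion recursion (WP_0 = exit-now case; WP_j = one more guarded iteration, up to j = 3):
  WP_0: (¬(3*m ≥ 2)) ∧ (¬(3*x > 3))
  WP_1: (3*m ≥ 2 → ((¬(3*m ≥ 2)) ∧ (¬(3*x > 3)))) ∧ ((¬(3*m ≥ 2)) → (¬(3*x > 3)))
  WP_2: (3*m ≥ 2 → ((3*m ≥ 2 → ((¬(3*m ≥ 2)) ∧ (¬(3*x > 3)))) ∧ ((¬(3*m ≥ 2)) → (¬(3*x > 3))))) ∧ ((¬(3*m ≥ 2)) → (¬(3*x > 3)))
  WP_3: (3*m ≥ 2 → ((3*m ≥ 2 → ((3*m ≥ 2 → ((¬(3*m ≥ 2)) ∧ (¬(3*x > 3)))) ∧ ((¬(3*m ≥ 2)) → (¬(3*x > 3))))) ∧ ((¬(3*m ≥ 2)) → (¬(3*x > 3))))) ∧ ((¬(3*m ≥ 2)) → (¬(3*x > 3)))
So before the loop: (3*m ≥ 2 → ((3*m ≥ 2 → ((3*m ≥ 2 → ((¬(3*m ≥ 2)) ∧ (¬(3*x > 3)))) ∧ ((¬(3*m ≥ 2)) → (¬(3*x > 3))))) ∧ ((¬(3*m ≥ 2)) → (¬(3*x > 3))))) ∧ ((¬(3*m ≥ 2)) → (¬(3*x > 3)))
Answer: WP = (3*m ≥ 2 → ((3*m ≥ 2 → ((3*m ≥ 2 → ((¬(3*m ≥ 2)) ∧ (¬(3*x > 3)))) ∧ ((¬(3*m ≥ 2)) → (¬(3*x > 3))))) ∧ ((¬(3*m ≥ 2)) → (¬(3*x > 3))))) ∧ ((¬(3*m ≥ 2)) → (¬(3*x > 3)))


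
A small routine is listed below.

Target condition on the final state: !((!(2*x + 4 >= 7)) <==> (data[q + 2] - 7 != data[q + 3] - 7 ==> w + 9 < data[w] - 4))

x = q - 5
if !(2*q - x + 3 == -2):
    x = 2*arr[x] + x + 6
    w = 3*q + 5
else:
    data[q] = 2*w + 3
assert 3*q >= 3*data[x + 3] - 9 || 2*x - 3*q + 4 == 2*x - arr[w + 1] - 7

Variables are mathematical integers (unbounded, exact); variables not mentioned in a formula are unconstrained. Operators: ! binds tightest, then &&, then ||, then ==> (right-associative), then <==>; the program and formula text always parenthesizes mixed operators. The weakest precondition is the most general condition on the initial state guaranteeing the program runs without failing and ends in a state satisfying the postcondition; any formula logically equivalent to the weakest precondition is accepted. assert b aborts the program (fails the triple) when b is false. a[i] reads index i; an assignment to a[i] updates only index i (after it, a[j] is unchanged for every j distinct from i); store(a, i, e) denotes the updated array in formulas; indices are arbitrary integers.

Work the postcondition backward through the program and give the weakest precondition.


Working backward. After the program, the postcondition !((!(2*x + 4 >= 7)) <==> (data[q + 2] - 7 != data[q + 3] - 7 ==> w + 9 < data[w] - 4)) must hold; in canonical form it is !((!(2*x >= 3)) <==> (data[q + 2] != data[q + 3] ==> w < data[w] - 13)).
Before assert 3*q >= 3*data[x + 3] - 9 || 2*x - 3*q + 4 == 2*x - arr[w + 1] - 7: (3*q >= 3*data[x + 3] - 9 || arr[w + 1] == 3*q - 11) && (!((!(2*x >= 3)) <==> (data[q + 2] != data[q + 3] ==> w < data[w] - 13)))
Then branch requires (3*q >= 3*data[2*arr[x] + x + 9] - 9 || arr[3*q + 6] == 3*q - 11) && (!((!(4*arr[x] + 2*x >= -9)) <==> (data[q + 2] != data[q + 3] ==> 3*q < data[3*q + 5] - 18))); else branch requires (3*q >= 3*store(data, q, 2*w + 3)[x + 3] - 9 || arr[w + 1] == 3*q - 11) && (!((!(2*x >= 3)) <==> (store(data, q, 2*w + 3)[q + 2] != store(data, q, 2*w + 3)[q + 3] ==> w < store(data, q, 2*w + 3)[w] - 13))).
Before the if: ((!(2*q == x - 5)) ==> ((3*q >= 3*data[2*arr[x] + x + 9] - 9 || arr[3*q + 6] == 3*q - 11) && (!((!(4*arr[x] + 2*x >= -9)) <==> (data[q + 2] != data[q + 3] ==> 3*q < data[3*q + 5] - 18))))) && (2*q == x - 5 ==> ((3*q >= 3*store(data, q, 2*w + 3)[x + 3] - 9 || arr[w + 1] == 3*q - 11) && (!((!(2*x >= 3)) <==> (store(data, q, 2*w + 3)[q + 2] != store(data, q, 2*w + 3)[q + 3] ==> w < store(data, q, 2*w + 3)[w] - 13)))))
Before x := q - 5: ((!(q == -10)) ==> ((3*q >= 3*data[2*arr[q - 5] + q + 4] - 9 || arr[3*q + 6] == 3*q - 11) && (!((!(4*arr[q - 5] + 2*q >= 1)) <==> (data[q + 2] != data[q + 3] ==> 3*q < data[3*q + 5] - 18))))) && (q == -10 ==> ((3*q >= 3*store(data, q, 2*w + 3)[q - 2] - 9 || arr[w + 1] == 3*q - 11) && (!((!(2*q >= 13)) <==> (store(data, q, 2*w + 3)[q + 2] != store(data, q, 2*w + 3)[q + 3] ==> w < store(data, q, 2*w + 3)[w] - 13)))))
Answer: WP = ((!(q == -10)) ==> ((3*q >= 3*data[2*arr[q - 5] + q + 4] - 9 || arr[3*q + 6] == 3*q - 11) && (!((!(4*arr[q - 5] + 2*q >= 1)) <==> (data[q + 2] != data[q + 3] ==> 3*q < data[3*q + 5] - 18))))) && (q == -10 ==> ((3*q >= 3*store(data, q, 2*w + 3)[q - 2] - 9 || arr[w + 1] == 3*q - 11) && (!((!(2*q >= 13)) <==> (store(data, q, 2*w + 3)[q + 2] != store(data, q, 2*w + 3)[q + 3] ==> w < store(data, q, 2*w + 3)[w] - 13)))))


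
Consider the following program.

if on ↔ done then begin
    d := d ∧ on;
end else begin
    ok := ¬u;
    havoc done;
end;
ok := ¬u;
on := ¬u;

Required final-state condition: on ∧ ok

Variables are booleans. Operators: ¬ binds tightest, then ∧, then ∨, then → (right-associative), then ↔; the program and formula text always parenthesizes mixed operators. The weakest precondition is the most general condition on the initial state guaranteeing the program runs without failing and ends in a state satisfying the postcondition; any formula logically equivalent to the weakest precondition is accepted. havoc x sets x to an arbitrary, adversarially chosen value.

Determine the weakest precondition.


Working backward. After the program, on ∧ ok must hold.
Before on := ¬u: (¬u) ∧ ok
Before ok := ¬u: ¬u
Then branch requires ¬u; else branch requires ¬u.
Before the if: ((on ↔ done) → (¬u)) ∧ ((¬(on ↔ done)) → (¬u))
Answer: WP = ((on ↔ done) → (¬u)) ∧ ((¬(on ↔ done)) → (¬u))


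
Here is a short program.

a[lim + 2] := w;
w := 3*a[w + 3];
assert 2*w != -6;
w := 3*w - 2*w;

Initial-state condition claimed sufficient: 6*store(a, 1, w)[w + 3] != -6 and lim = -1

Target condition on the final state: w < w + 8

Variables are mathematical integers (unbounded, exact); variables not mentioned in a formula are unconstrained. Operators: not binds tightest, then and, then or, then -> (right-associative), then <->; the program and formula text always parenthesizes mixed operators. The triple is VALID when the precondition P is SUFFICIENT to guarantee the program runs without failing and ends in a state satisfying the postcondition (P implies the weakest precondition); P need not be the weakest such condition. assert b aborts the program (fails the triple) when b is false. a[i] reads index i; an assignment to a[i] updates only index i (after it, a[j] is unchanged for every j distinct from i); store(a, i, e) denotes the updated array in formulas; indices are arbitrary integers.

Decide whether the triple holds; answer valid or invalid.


Working backward. After the program, the postcondition w < w + 8 must hold; in canonical form it is true.
Before w := 3*w - 2*w: true
Before assert 2*w != -6: 2*w != -6
Before w := 3*a[w + 3]: 6*a[w + 3] != -6
Before a[lim + 2] := w: 6*store(a, lim + 2, w)[w + 3] != -6
The weakest precondition is 6*store(a, lim + 2, w)[w + 3] != -6.
Check whether 6*store(a, 1, w)[w + 3] != -6 and lim = -1 implies it.
Every state satisfying the precondition satisfies the weakest precondition: the implication holds.
Answer: valid


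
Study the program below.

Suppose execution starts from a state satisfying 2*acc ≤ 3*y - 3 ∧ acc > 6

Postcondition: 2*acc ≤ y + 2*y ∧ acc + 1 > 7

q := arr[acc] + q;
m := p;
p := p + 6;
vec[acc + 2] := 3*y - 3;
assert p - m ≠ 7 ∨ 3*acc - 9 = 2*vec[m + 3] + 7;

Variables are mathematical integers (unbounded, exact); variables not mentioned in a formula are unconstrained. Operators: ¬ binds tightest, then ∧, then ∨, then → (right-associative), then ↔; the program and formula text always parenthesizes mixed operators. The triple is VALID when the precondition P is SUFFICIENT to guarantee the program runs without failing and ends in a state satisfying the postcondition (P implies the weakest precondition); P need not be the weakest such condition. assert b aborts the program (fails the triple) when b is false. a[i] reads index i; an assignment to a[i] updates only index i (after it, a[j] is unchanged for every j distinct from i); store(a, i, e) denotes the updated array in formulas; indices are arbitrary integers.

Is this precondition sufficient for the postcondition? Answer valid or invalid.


Working backward. After the program, the postcondition 2*acc ≤ y + 2*y ∧ acc + 1 > 7 must hold; in canonical form it is 2*acc ≤ 3*y ∧ acc > 6.
Before assert p - m ≠ 7 ∨ 3*acc - 9 = 2*vec[m + 3] + 7: (p ≠ m + 7 ∨ 3*acc = 2*vec[m + 3] + 16) ∧ 2*acc ≤ 3*y ∧ acc > 6
Before vec[acc + 2] := 3*y - 3: (p ≠ m + 7 ∨ 3*acc = 2*store(vec, acc + 2, 3*y - 3)[m + 3] + 16) ∧ 2*acc ≤ 3*y ∧ acc > 6
Before p := p + 6: (p ≠ m + 1 ∨ 3*acc = 2*store(vec, acc + 2, 3*y - 3)[m + 3] + 16) ∧ 2*acc ≤ 3*y ∧ acc > 6
Before m := p: 2*acc ≤ 3*y ∧ acc > 6
Before q := arr[acc] + q: 2*acc ≤ 3*y ∧ acc > 6
The weakest precondition is 2*acc ≤ 3*y ∧ acc > 6.
Check whether 2*acc ≤ 3*y - 3 ∧ acc > 6 implies it.
Every state satisfying the precondition satisfies the weakest precondition: the implication holds.
Answer: valid
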